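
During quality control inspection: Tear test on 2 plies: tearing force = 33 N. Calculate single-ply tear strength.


Formula: Per-ply strength = Total force / Number of plies
Per-ply = 33 N / 2
Per-ply = 16.5 N

16.5 N


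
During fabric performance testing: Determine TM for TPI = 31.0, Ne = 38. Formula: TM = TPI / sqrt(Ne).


Formula: TM = TPI / sqrt(Ne)
Step 1: sqrt(Ne) = sqrt(38) = 6.1644
Step 2: TM = 31.0 / 6.1644 = 5.03

5.03 TM


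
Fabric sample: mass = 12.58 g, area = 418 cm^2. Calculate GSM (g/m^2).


Formula: GSM = mass_g / area_m2
Step 1: Convert area: 418 cm^2 = 418 / 10000 = 0.0418 m^2
Step 2: GSM = 12.58 g / 0.0418 m^2 = 301.0 g/m^2

301.0 g/m^2


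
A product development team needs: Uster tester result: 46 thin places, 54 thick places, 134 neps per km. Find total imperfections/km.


Formula: Total = thin places + thick places + neps
Total = 46 + 54 + 134
Total = 234 imperfections/km

234 imperfections/km


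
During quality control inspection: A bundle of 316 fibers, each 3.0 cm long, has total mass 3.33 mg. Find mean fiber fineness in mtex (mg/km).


Formula: fineness (mtex) = mass (mg) / total length (km) = (mass_mg / total_length_m) * 1000
Step 1: Convert fiber length: 3.0 cm = 0.03 m
Step 2: Total fiber length = 316 * 0.03 = 9.48 m
Step 3: Linear density = 3.33 mg / 9.48 m = 0.3513 mg/m
Step 4: fineness = 0.3513 * 1000 = 351.3 mtex

351.3 mtex


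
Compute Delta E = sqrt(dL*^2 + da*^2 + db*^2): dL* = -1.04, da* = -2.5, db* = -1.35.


Formula: Delta E = sqrt(dL*^2 + da*^2 + db*^2)
Step 1: dL*^2 = (-1.04)^2 = 1.0816
Step 2: da*^2 = (-2.5)^2 = 6.25
Step 3: db*^2 = (-1.35)^2 = 1.8225
Step 4: Sum = 1.0816 + 6.25 + 1.8225 = 9.1541
Step 5: Delta E = sqrt(9.1541) = 3.03

3.03 Delta E


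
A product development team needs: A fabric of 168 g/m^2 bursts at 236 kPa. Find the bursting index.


Formula: Bursting Index = Bursting Strength / Fabric GSM
BI = 236 kPa / 168 g/m^2
BI = 1.405 kPa/(g/m^2)

1.405 kPa/(g/m^2)


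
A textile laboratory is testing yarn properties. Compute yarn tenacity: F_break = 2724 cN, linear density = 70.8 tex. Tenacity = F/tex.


Formula: Tenacity = Breaking force / Linear density
Tenacity = 2724 cN / 70.8 tex
Tenacity = 38.47 cN/tex

38.47 cN/tex


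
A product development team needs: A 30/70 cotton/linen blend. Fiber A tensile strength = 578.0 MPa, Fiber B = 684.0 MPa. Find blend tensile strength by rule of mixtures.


Formula: Blend property = (fraction_A * property_A) + (fraction_B * property_B)
Step 1: Contribution A = 30/100 * 578.0 MPa = 173.4 MPa
Step 2: Contribution B = 70/100 * 684.0 MPa = 478.8 MPa
Step 3: Blend tensile strength = 173.4 + 478.8 = 652.2 MPa

652.2 MPa


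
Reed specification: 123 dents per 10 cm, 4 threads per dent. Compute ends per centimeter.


Formula: EPC = (dents per 10 cm * ends per dent) / 10
Step 1: Total ends per 10 cm = 123 * 4 = 492
Step 2: EPC = 492 / 10 = 49.2 ends/cm

49.2 ends/cm


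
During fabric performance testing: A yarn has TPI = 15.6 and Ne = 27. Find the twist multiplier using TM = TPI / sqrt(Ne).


Formula: TM = TPI / sqrt(Ne)
Step 1: sqrt(Ne) = sqrt(27) = 5.1962
Step 2: TM = 15.6 / 5.1962 = 3.00

3.00 TM


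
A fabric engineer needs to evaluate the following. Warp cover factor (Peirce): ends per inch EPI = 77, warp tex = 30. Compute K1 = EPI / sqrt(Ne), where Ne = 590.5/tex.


Formula: K1 = EPI / sqrt(Ne), with Ne = 590.5 / tex_warp
Step 1: Ne = 590.5 / 30 = 19.683
Step 2: sqrt(Ne) = sqrt(19.683) = 4.4366
Step 3: K1 = 77 / 4.4366 = 17.4

17.4


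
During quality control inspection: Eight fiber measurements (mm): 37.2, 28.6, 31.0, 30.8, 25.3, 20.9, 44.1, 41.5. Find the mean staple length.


Formula: Mean = sum of lengths / count
Sum = 37.2 + 28.6 + 31.0 + 30.8 + 25.3 + 20.9 + 44.1 + 41.5
Sum = 259.4 mm
Mean = 259.4 / 8 = 32.43 mm

32.43 mm


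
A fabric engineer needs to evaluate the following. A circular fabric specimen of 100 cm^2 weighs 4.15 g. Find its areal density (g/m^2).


Formula: GSM = mass_g / area_m2
Step 1: Convert area: 100 cm^2 = 100 / 10000 = 0.01 m^2
Step 2: GSM = 4.15 g / 0.01 m^2 = 415.0 g/m^2

415.0 g/m^2


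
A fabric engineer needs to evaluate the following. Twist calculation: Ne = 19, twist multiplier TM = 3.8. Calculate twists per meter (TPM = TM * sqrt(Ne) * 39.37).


Formula: TPM = TM * sqrt(Ne) * 39.37
Step 1: sqrt(Ne) = sqrt(19) = 4.3589
Step 2: TM * sqrt(Ne) = 3.8 * 4.3589 = 16.5638
Step 3: TPM = 16.5638 * 39.37 = 652 twists/m

652 twists/m


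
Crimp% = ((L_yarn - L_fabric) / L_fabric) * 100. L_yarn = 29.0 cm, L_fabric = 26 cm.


Formula: Crimp% = ((L_yarn - L_fabric) / L_fabric) * 100
Step 1: Extension = 29.0 - 26 = 3.0 cm
Step 2: Crimp% = (3.0 / 26) * 100
Step 3: Crimp% = 0.115385 * 100 = 11.5385% ≈ 11.5%

11.5%


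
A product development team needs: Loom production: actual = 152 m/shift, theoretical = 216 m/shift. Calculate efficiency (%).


Formula: Efficiency% = (Actual output / Theoretical output) * 100
Efficiency% = (152 / 216) * 100
Efficiency% = 0.703704 * 100 = 70.3704% ≈ 70.4%

70.4%


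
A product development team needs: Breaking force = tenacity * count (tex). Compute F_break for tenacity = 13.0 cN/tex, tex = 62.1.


Formula: Breaking force = Tenacity * Linear density
F = 13.0 cN/tex * 62.1 tex
F = 807.30 cN

807.30 cN


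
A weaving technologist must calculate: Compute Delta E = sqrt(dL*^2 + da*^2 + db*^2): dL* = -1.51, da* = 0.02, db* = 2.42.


Formula: Delta E = sqrt(dL*^2 + da*^2 + db*^2)
Step 1: dL*^2 = (-1.51)^2 = 2.2801
Step 2: da*^2 = 0.02^2 = 0.0004
Step 3: db*^2 = 2.42^2 = 5.8564
Step 4: Sum = 2.2801 + 0.0004 + 5.8564 = 8.1369
Step 5: Delta E = sqrt(8.1369) = 2.85

2.85 Delta E


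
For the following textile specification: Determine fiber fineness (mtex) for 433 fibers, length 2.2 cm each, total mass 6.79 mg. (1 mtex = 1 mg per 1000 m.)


Formula: fineness (mtex) = mass (mg) / total length (km) = (mass_mg / total_length_m) * 1000
Step 1: Convert fiber length: 2.2 cm = 0.022 m
Step 2: Total fiber length = 433 * 0.022 = 9.526 m
Step 3: Linear density = 6.79 mg / 9.526 m = 0.7128 mg/m
Step 4: fineness = 0.7128 * 1000 = 712.8 mtex

712.8 mtex


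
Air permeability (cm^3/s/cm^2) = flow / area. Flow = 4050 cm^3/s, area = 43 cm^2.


Formula: Air Permeability = Airflow / Test Area
AP = 4050 cm^3/s / 43 cm^2
AP = 94.2 cm^3/s/cm^2

94.2 cm^3/s/cm^2


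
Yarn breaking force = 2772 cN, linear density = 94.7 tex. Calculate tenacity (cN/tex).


Formula: Tenacity = Breaking force / Linear density
Tenacity = 2772 cN / 94.7 tex
Tenacity = 29.27 cN/tex

29.27 cN/tex


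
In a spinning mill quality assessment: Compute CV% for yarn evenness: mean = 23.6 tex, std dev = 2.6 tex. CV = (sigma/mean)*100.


Formula: CV% = (standard deviation / mean) * 100
Step 1: Ratio = 2.6 / 23.6 = 0.110169
Step 2: CV% = 0.110169 * 100 = 11.0169% ≈ 11.0%

11.0%


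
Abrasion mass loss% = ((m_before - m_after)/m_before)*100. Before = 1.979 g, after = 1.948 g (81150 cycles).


Formula: Mass loss% = ((m_before - m_after) / m_before) * 100
Step 1: Mass loss = 1.979 - 1.948 = 0.031 g
Step 2: Ratio = 0.031 / 1.979 = 0.0156645
Step 3: Mass loss% = 0.0156645 * 100 = 1.56645% ≈ 1.57%

1.57%


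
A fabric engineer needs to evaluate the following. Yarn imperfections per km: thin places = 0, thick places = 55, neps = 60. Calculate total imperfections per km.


Formula: Total = thin places + thick places + neps
Total = 0 + 55 + 60
Total = 115 imperfections/km

115 imperfections/km


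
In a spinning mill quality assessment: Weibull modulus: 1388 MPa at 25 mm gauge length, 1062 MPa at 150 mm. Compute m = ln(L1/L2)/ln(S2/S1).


Formula: m = ln(L1/L2) / ln(S2/S1)
Step 1: ln(L1/L2) = ln(25/150) = -1.79176
Step 2: S2/S1 = 1062/1388 = 0.76513
Step 3: ln(S2/S1) = ln(0.76513) = -0.26771
Step 4: m = -1.79176 / -0.26771 = 6.69

6.69 (Weibull m)


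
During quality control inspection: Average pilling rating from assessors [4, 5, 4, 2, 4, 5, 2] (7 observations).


Formula: Mean = sum / count
Sum = 4 + 5 + 4 + 2 + 4 + 5 + 2 = 26
Mean = 26 / 7 = 3.7

3.7


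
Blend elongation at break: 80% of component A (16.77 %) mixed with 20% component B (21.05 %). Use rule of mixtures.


Formula: Blend property = (fraction_A * property_A) + (fraction_B * property_B)
Step 1: Contribution A = 80/100 * 16.77 % = 13.416 %
Step 2: Contribution B = 20/100 * 21.05 % = 4.21 %
Step 3: Blend elongation at break = 13.416 + 4.21 = 17.626 %

17.626 %


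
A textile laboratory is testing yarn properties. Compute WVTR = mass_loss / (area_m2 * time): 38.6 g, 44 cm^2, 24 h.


Formula: WVTR = mass_loss / (area * time)
Step 1: Convert area: 44 cm^2 = 0.0044 m^2
Step 2: WVTR = 38.6 g / (0.0044 m^2 * 24 h)
Step 3: WVTR = 38.6 / 0.1056 = 365.5 g/m^2/h

365.5 g/m^2/h


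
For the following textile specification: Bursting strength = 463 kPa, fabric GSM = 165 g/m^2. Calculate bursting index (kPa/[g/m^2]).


Formula: Bursting Index = Bursting Strength / Fabric GSM
BI = 463 kPa / 165 g/m^2
BI = 2.806 kPa/(g/m^2)

2.806 kPa/(g/m^2)


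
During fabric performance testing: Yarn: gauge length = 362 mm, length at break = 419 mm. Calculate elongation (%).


Formula: Elongation (%) = ((L_break - L0) / L0) * 100
Step 1: Extension = 419 - 362 = 57 mm
Step 2: Elongation = (57 / 362) * 100
Step 3: Elongation = 0.157459 * 100 = 15.7459% ≈ 15.7%

15.7%


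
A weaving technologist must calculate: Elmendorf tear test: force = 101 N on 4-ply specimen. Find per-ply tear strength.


Formula: Per-ply strength = Total force / Number of plies
Per-ply = 101 N / 4
Per-ply = 25.25 N

25.25 N


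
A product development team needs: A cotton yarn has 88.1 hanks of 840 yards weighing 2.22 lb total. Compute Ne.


Formula: Ne = hanks / mass_lb
Substituting: Ne = 88.1 / 2.22
Ne = 39.7

39.7 Ne


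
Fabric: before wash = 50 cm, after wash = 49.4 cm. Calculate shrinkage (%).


Formula: Shrinkage% = ((L_before - L_after) / L_before) * 100
Step 1: Shrinkage = 50 - 49.4 = 0.6 cm
Step 2: Shrinkage% = (0.6 / 50) * 100
Step 3: Shrinkage% = 0.012 * 100 = 1.2%

1.2%


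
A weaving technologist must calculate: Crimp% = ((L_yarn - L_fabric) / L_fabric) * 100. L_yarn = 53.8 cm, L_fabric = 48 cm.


Formula: Crimp% = ((L_yarn - L_fabric) / L_fabric) * 100
Step 1: Extension = 53.8 - 48 = 5.8 cm
Step 2: Crimp% = (5.8 / 48) * 100
Step 3: Crimp% = 0.120833 * 100 = 12.0833% ≈ 12.1%

12.1%


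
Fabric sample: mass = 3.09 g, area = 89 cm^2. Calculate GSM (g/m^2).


Formula: GSM = mass_g / area_m2
Step 1: Convert area: 89 cm^2 = 89 / 10000 = 0.0089 m^2
Step 2: GSM = 3.09 g / 0.0089 m^2 = 347.2 g/m^2

347.2 g/m^2


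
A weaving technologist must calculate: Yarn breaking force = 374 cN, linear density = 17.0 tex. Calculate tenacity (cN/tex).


Formula: Tenacity = Breaking force / Linear density
Tenacity = 374 cN / 17.0 tex
Tenacity = 22.00 cN/tex

22.00 cN/tex


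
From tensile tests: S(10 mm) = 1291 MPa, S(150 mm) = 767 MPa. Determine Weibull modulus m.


Formula: m = ln(L1/L2) / ln(S2/S1)
Step 1: ln(L1/L2) = ln(10/150) = -2.70805
Step 2: S2/S1 = 767/1291 = 0.59411
Step 3: ln(S2/S1) = ln(0.59411) = -0.52069
Step 4: m = -2.70805 / -0.52069 = 5.20

5.20 (Weibull m)


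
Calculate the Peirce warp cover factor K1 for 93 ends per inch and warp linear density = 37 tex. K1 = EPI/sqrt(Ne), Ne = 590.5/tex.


Formula: K1 = EPI / sqrt(Ne), with Ne = 590.5 / tex_warp
Step 1: Ne = 590.5 / 37 = 15.959
Step 2: sqrt(Ne) = sqrt(15.959) = 3.9949
Step 3: K1 = 93 / 3.9949 = 23.3

23.3


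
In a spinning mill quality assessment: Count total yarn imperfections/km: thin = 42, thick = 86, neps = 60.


Formula: Total = thin places + thick places + neps
Total = 42 + 86 + 60
Total = 188 imperfections/km

188 imperfections/km


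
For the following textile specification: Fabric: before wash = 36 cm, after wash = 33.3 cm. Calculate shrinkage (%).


Formula: Shrinkage% = ((L_before - L_after) / L_before) * 100
Step 1: Shrinkage = 36 - 33.3 = 2.7 cm
Step 2: Shrinkage% = (2.7 / 36) * 100
Step 3: Shrinkage% = 0.075 * 100 = 7.5%

7.5%


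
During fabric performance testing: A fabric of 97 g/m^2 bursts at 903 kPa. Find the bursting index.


Formula: Bursting Index = Bursting Strength / Fabric GSM
BI = 903 kPa / 97 g/m^2
BI = 9.309 kPa/(g/m^2)

9.309 kPa/(g/m^2)


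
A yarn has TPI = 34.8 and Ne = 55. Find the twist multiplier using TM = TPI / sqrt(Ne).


Formula: TM = TPI / sqrt(Ne)
Step 1: sqrt(Ne) = sqrt(55) = 7.4162
Step 2: TM = 34.8 / 7.4162 = 4.69

4.69 TM


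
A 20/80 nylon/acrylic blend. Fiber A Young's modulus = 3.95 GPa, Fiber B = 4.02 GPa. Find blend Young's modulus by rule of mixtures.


Formula: Blend property = (fraction_A * property_A) + (fraction_B * property_B)
Step 1: Contribution A = 20/100 * 3.95 GPa = 0.79 GPa
Step 2: Contribution B = 80/100 * 4.02 GPa = 3.216 GPa
Step 3: Blend Young's modulus = 0.79 + 3.216 = 4.006 GPa

4.006 GPa


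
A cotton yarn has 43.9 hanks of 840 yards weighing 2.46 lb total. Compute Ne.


Formula: Ne = hanks / mass_lb
Substituting: Ne = 43.9 / 2.46
Ne = 17.8

17.8 Ne


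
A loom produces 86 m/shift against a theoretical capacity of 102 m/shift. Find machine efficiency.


Formula: Efficiency% = (Actual output / Theoretical output) * 100
Efficiency% = (86 / 102) * 100
Efficiency% = 0.843137 * 100 = 84.3137% ≈ 84.3%

84.3%


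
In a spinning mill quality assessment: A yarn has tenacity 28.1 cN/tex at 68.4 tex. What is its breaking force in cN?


Formula: Breaking force = Tenacity * Linear density
F = 28.1 cN/tex * 68.4 tex
F = 1922.04 cN

1922.04 cN


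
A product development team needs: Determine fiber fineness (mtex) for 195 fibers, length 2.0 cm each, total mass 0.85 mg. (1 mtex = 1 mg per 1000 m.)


Formula: fineness (mtex) = mass (mg) / total length (km) = (mass_mg / total_length_m) * 1000
Step 1: Convert fiber length: 2.0 cm = 0.02 m
Step 2: Total fiber length = 195 * 0.02 = 3.9 m
Step 3: Linear density = 0.85 mg / 3.9 m = 0.2179 mg/m
Step 4: fineness = 0.2179 * 1000 = 217.9 mtex

217.9 mtex


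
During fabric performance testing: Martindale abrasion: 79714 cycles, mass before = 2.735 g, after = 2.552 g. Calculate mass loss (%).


Formula: Mass loss% = ((m_before - m_after) / m_before) * 100
Step 1: Mass loss = 2.735 - 2.552 = 0.183 g
Step 2: Ratio = 0.183 / 2.735 = 0.0669104
Step 3: Mass loss% = 0.0669104 * 100 = 6.69104% ≈ 6.69%

6.69%


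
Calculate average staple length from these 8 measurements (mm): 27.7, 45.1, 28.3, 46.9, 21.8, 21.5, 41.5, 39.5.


Formula: Mean = sum of lengths / count
Sum = 27.7 + 45.1 + 28.3 + 46.9 + 21.8 + 21.5 + 41.5 + 39.5
Sum = 272.3 mm
Mean = 272.3 / 8 = 34.04 mm

34.04 mm


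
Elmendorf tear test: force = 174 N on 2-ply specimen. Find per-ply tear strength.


Formula: Per-ply strength = Total force / Number of plies
Per-ply = 174 N / 2
Per-ply = 87 N

87 N


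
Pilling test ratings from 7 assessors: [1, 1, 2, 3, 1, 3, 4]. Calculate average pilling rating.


Formula: Mean = sum / count
Sum = 1 + 1 + 2 + 3 + 1 + 3 + 4 = 15
Mean = 15 / 7 = 2.1

2.1


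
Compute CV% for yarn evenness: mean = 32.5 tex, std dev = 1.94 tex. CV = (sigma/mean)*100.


Formula: CV% = (standard deviation / mean) * 100
Step 1: Ratio = 1.94 / 32.5 = 0.059692
Step 2: CV% = 0.059692 * 100 = 5.9692% ≈ 6.0%

6.0%


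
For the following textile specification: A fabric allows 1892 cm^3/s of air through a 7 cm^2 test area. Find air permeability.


Formula: Air Permeability = Airflow / Test Area
AP = 1892 cm^3/s / 7 cm^2
AP = 270.3 cm^3/s/cm^2

270.3 cm^3/s/cm^2


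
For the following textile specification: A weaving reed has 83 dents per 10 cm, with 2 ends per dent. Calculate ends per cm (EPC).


Formula: EPC = (dents per 10 cm * ends per dent) / 10
Step 1: Total ends per 10 cm = 83 * 2 = 166
Step 2: EPC = 166 / 10 = 16.6 ends/cm

16.6 ends/cm


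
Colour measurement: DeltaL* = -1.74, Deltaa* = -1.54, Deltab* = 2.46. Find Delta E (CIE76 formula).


Formula: Delta E = sqrt(dL*^2 + da*^2 + db*^2)
Step 1: dL*^2 = (-1.74)^2 = 3.0276
Step 2: da*^2 = (-1.54)^2 = 2.3716
Step 3: db*^2 = 2.46^2 = 6.0516
Step 4: Sum = 3.0276 + 2.3716 + 6.0516 = 11.4508
Step 5: Delta E = sqrt(11.4508) = 3.38

3.38 Delta E


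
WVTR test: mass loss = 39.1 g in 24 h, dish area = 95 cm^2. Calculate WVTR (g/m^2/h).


Formula: WVTR = mass_loss / (area * time)
Step 1: Convert area: 95 cm^2 = 0.0095 m^2
Step 2: WVTR = 39.1 g / (0.0095 m^2 * 24 h)
Step 3: WVTR = 39.1 / 0.228 = 171.5 g/m^2/h

171.5 g/m^2/h


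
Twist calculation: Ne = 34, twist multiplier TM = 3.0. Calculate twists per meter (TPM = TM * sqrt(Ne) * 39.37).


Formula: TPM = TM * sqrt(Ne) * 39.37
Step 1: sqrt(Ne) = sqrt(34) = 5.831
Step 2: TM * sqrt(Ne) = 3.0 * 5.831 = 17.493
Step 3: TPM = 17.493 * 39.37 = 689 twists/m

689 twists/m


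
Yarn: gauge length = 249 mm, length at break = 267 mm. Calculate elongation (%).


Formula: Elongation (%) = ((L_break - L0) / L0) * 100
Step 1: Extension = 267 - 249 = 18 mm
Step 2: Elongation = (18 / 249) * 100
Step 3: Elongation = 0.072289 * 100 = 7.2289% ≈ 7.2%

7.2%


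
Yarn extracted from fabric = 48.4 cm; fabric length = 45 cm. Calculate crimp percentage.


Formula: Crimp% = ((L_yarn - L_fabric) / L_fabric) * 100
Step 1: Extension = 48.4 - 45 = 3.4 cm
Step 2: Crimp% = (3.4 / 45) * 100
Step 3: Crimp% = 0.075556 * 100 = 7.5556% ≈ 7.6%

7.6%


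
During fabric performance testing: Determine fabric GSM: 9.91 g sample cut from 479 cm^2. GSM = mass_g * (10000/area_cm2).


Formula: GSM = mass_g / area_m2
Step 1: Convert area: 479 cm^2 = 479 / 10000 = 0.0479 m^2
Step 2: GSM = 9.91 g / 0.0479 m^2 = 206.9 g/m^2

206.9 g/m^2


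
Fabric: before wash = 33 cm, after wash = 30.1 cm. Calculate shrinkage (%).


Formula: Shrinkage% = ((L_before - L_after) / L_before) * 100
Step 1: Shrinkage = 33 - 30.1 = 2.9 cm
Step 2: Shrinkage% = (2.9 / 33) * 100
Step 3: Shrinkage% = 0.087879 * 100 = 8.7879% ≈ 8.8%

8.8%


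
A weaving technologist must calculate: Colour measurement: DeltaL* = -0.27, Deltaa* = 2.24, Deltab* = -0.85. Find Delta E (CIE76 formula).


Formula: Delta E = sqrt(dL*^2 + da*^2 + db*^2)
Step 1: dL*^2 = (-0.27)^2 = 0.0729
Step 2: da*^2 = 2.24^2 = 5.0176
Step 3: db*^2 = (-0.85)^2 = 0.7225
Step 4: Sum = 0.0729 + 5.0176 + 0.7225 = 5.813
Step 5: Delta E = sqrt(5.813) = 2.41

2.41 Delta E


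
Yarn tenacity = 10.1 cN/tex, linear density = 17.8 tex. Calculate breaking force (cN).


Formula: Breaking force = Tenacity * Linear density
F = 10.1 cN/tex * 17.8 tex
F = 179.78 cN

179.78 cN


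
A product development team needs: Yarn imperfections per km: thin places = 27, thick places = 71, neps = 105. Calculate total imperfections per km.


Formula: Total = thin places + thick places + neps
Total = 27 + 71 + 105
Total = 203 imperfections/km

203 imperfections/km


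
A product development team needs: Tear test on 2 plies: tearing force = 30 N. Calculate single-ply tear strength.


Formula: Per-ply strength = Total force / Number of plies
Per-ply = 30 N / 2
Per-ply = 15 N

15 N


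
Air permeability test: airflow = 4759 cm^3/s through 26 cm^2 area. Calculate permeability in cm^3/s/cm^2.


Formula: Air Permeability = Airflow / Test Area
AP = 4759 cm^3/s / 26 cm^2
AP = 183.0 cm^3/s/cm^2

183.0 cm^3/s/cm^2


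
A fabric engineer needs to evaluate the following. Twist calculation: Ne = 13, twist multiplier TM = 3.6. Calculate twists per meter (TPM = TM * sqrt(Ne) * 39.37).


Formula: TPM = TM * sqrt(Ne) * 39.37
Step 1: sqrt(Ne) = sqrt(13) = 3.6056
Step 2: TM * sqrt(Ne) = 3.6 * 3.6056 = 12.9802
Step 3: TPM = 12.9802 * 39.37 = 511 twists/m

511 twists/m


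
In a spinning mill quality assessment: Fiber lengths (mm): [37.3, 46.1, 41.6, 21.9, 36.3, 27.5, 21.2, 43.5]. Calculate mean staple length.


Formula: Mean = sum of lengths / count
Sum = 37.3 + 46.1 + 41.6 + 21.9 + 36.3 + 27.5 + 21.2 + 43.5
Sum = 275.4 mm
Mean = 275.4 / 8 = 34.43 mm

34.43 mm


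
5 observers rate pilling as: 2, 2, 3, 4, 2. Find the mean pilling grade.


Formula: Mean = sum / count
Sum = 2 + 2 + 3 + 4 + 2 = 13
Mean = 13 / 5 = 2.6

2.6


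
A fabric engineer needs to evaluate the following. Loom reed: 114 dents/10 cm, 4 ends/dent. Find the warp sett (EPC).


Formula: EPC = (dents per 10 cm * ends per dent) / 10
Step 1: Total ends per 10 cm = 114 * 4 = 456
Step 2: EPC = 456 / 10 = 45.6 ends/cm

45.6 ends/cm


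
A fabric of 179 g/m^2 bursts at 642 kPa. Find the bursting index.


Formula: Bursting Index = Bursting Strength / Fabric GSM
BI = 642 kPa / 179 g/m^2
BI = 3.587 kPa/(g/m^2)

3.587 kPa/(g/m^2)


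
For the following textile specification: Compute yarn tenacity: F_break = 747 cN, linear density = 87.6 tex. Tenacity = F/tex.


Formula: Tenacity = Breaking force / Linear density
Tenacity = 747 cN / 87.6 tex
Tenacity = 8.53 cN/tex

8.53 cN/tex


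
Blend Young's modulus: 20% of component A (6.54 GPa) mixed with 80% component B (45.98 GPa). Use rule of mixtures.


Formula: Blend property = (fraction_A * property_A) + (fraction_B * property_B)
Step 1: Contribution A = 20/100 * 6.54 GPa = 1.308 GPa
Step 2: Contribution B = 80/100 * 45.98 GPa = 36.784 GPa
Step 3: Blend Young's modulus = 1.308 + 36.784 = 38.092 GPa

38.092 GPa


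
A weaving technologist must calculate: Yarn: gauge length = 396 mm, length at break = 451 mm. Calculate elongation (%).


Formula: Elongation (%) = ((L_break - L0) / L0) * 100
Step 1: Extension = 451 - 396 = 55 mm
Step 2: Elongation = (55 / 396) * 100
Step 3: Elongation = 0.138889 * 100 = 13.8889% ≈ 13.9%

13.9%


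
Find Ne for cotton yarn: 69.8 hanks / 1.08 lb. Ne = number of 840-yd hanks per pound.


Formula: Ne = hanks / mass_lb
Substituting: Ne = 69.8 / 1.08
Ne = 64.6

64.6 Ne


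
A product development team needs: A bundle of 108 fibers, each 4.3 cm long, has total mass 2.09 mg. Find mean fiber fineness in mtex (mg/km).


Formula: fineness (mtex) = mass (mg) / total length (km) = (mass_mg / total_length_m) * 1000
Step 1: Convert fiber length: 4.3 cm = 0.043 m
Step 2: Total fiber length = 108 * 0.043 = 4.644 m
Step 3: Linear density = 2.09 mg / 4.644 m = 0.4500 mg/m
Step 4: fineness = 0.4500 * 1000 = 450.0 mtex

450.0 mtex


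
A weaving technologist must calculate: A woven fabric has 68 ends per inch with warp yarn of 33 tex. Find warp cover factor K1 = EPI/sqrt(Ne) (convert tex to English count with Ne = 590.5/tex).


Formula: K1 = EPI / sqrt(Ne), with Ne = 590.5 / tex_warp
Step 1: Ne = 590.5 / 33 = 17.894
Step 2: sqrt(Ne) = sqrt(17.894) = 4.2301
Step 3: K1 = 68 / 4.2301 = 16.1

16.1


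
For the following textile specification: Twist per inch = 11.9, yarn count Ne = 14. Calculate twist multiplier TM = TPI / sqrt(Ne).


Formula: TM = TPI / sqrt(Ne)
Step 1: sqrt(Ne) = sqrt(14) = 3.7417
Step 2: TM = 11.9 / 3.7417 = 3.18

3.18 TM


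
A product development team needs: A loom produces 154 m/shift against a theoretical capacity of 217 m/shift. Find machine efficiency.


Formula: Efficiency% = (Actual output / Theoretical output) * 100
Efficiency% = (154 / 217) * 100
Efficiency% = 0.709677 * 100 = 70.9677% ≈ 71.0%

71.0%


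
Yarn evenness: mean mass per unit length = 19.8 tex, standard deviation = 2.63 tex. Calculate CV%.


Formula: CV% = (standard deviation / mean) * 100
Step 1: Ratio = 2.63 / 19.8 = 0.132828
Step 2: CV% = 0.132828 * 100 = 13.2828% ≈ 13.3%

13.3%


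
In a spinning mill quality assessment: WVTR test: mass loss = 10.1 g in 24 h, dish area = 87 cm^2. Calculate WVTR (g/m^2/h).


Formula: WVTR = mass_loss / (area * time)
Step 1: Convert area: 87 cm^2 = 0.0087 m^2
Step 2: WVTR = 10.1 g / (0.0087 m^2 * 24 h)
Step 3: WVTR = 10.1 / 0.2088 = 48.4 g/m^2/h

48.4 g/m^2/h


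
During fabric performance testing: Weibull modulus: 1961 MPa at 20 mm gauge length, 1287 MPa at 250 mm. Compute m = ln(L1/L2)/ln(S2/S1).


Formula: m = ln(L1/L2) / ln(S2/S1)
Step 1: ln(L1/L2) = ln(20/250) = -2.52573
Step 2: S2/S1 = 1287/1961 = 0.6563
Step 3: ln(S2/S1) = ln(0.6563) = -0.42114
Step 4: m = -2.52573 / -0.42114 = 6.00

6.00 (Weibull m)


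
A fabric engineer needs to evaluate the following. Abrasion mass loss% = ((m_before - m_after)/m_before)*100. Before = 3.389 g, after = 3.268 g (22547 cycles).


Formula: Mass loss% = ((m_before - m_after) / m_before) * 100
Step 1: Mass loss = 3.389 - 3.268 = 0.121 g
Step 2: Ratio = 0.121 / 3.389 = 0.0357037
Step 3: Mass loss% = 0.0357037 * 100 = 3.57037% ≈ 3.57%

3.57%


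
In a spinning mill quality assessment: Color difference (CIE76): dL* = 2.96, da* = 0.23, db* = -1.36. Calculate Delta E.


Formula: Delta E = sqrt(dL*^2 + da*^2 + db*^2)
Step 1: dL*^2 = 2.96^2 = 8.7616
Step 2: da*^2 = 0.23^2 = 0.0529
Step 3: db*^2 = (-1.36)^2 = 1.8496
Step 4: Sum = 8.7616 + 0.0529 + 1.8496 = 10.6641
Step 5: Delta E = sqrt(10.6641) = 3.27

3.27 Delta E


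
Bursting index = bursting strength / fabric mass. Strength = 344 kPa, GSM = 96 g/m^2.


Formula: Bursting Index = Bursting Strength / Fabric GSM
BI = 344 kPa / 96 g/m^2
BI = 3.583 kPa/(g/m^2)

3.583 kPa/(g/m^2)


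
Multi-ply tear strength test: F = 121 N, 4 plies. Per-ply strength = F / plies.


Formula: Per-ply strength = Total force / Number of plies
Per-ply = 121 N / 4
Per-ply = 30.25 N

30.25 N


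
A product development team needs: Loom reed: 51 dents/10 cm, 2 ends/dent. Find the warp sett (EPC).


Formula: EPC = (dents per 10 cm * ends per dent) / 10
Step 1: Total ends per 10 cm = 51 * 2 = 102
Step 2: EPC = 102 / 10 = 10.2 ends/cm

10.2 ends/cm


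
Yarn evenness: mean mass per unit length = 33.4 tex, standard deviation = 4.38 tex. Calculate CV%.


Formula: CV% = (standard deviation / mean) * 100
Step 1: Ratio = 4.38 / 33.4 = 0.131138
Step 2: CV% = 0.131138 * 100 = 13.1138% ≈ 13.1%

13.1%


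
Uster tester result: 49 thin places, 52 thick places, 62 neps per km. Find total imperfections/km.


Formula: Total = thin places + thick places + neps
Total = 49 + 52 + 62
Total = 163 imperfections/km

163 imperfections/km


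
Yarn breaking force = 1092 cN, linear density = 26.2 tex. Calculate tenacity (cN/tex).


Formula: Tenacity = Breaking force / Linear density
Tenacity = 1092 cN / 26.2 tex
Tenacity = 41.68 cN/tex

41.68 cN/tex


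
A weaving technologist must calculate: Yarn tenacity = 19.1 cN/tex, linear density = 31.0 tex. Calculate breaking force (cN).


Formula: Breaking force = Tenacity * Linear density
F = 19.1 cN/tex * 31.0 tex
F = 592.10 cN

592.10 cN


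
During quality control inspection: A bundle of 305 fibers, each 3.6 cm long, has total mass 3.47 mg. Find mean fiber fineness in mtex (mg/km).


Formula: fineness (mtex) = mass (mg) / total length (km) = (mass_mg / total_length_m) * 1000
Step 1: Convert fiber length: 3.6 cm = 0.036 m
Step 2: Total fiber length = 305 * 0.036 = 10.98 m
Step 3: Linear density = 3.47 mg / 10.98 m = 0.3160 mg/m
Step 4: fineness = 0.3160 * 1000 = 316.0 mtex

316.0 mtex


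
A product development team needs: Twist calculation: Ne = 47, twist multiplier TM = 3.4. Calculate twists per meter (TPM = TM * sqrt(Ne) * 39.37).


Formula: TPM = TM * sqrt(Ne) * 39.37
Step 1: sqrt(Ne) = sqrt(47) = 6.8557
Step 2: TM * sqrt(Ne) = 3.4 * 6.8557 = 23.3094
Step 3: TPM = 23.3094 * 39.37 = 918 twists/m

918 twists/m


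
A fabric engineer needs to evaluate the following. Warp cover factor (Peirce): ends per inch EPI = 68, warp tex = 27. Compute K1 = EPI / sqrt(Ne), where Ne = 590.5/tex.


Formula: K1 = EPI / sqrt(Ne), with Ne = 590.5 / tex_warp
Step 1: Ne = 590.5 / 27 = 21.87
Step 2: sqrt(Ne) = sqrt(21.87) = 4.6765
Step 3: K1 = 68 / 4.6765 = 14.5

14.5


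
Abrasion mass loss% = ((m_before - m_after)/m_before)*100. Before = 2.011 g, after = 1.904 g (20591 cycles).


Formula: Mass loss% = ((m_before - m_after) / m_before) * 100
Step 1: Mass loss = 2.011 - 1.904 = 0.107 g
Step 2: Ratio = 0.107 / 2.011 = 0.0532074
Step 3: Mass loss% = 0.0532074 * 100 = 5.32074% ≈ 5.32%

5.32%


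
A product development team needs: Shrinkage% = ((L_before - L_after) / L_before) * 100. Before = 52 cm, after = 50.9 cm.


Formula: Shrinkage% = ((L_before - L_after) / L_before) * 100
Step 1: Shrinkage = 52 - 50.9 = 1.1 cm
Step 2: Shrinkage% = (1.1 / 52) * 100
Step 3: Shrinkage% = 0.021154 * 100 = 2.1154% ≈ 2.1%

2.1%


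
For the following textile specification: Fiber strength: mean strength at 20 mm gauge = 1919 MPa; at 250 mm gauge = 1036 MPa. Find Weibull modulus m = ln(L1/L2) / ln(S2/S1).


Formula: m = ln(L1/L2) / ln(S2/S1)
Step 1: ln(L1/L2) = ln(20/250) = -2.52573
Step 2: S2/S1 = 1036/1919 = 0.53986
Step 3: ln(S2/S1) = ln(0.53986) = -0.61645
Step 4: m = -2.52573 / -0.61645 = 4.10

4.10 (Weibull m)


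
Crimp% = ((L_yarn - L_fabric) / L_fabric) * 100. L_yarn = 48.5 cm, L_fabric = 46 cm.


Formula: Crimp% = ((L_yarn - L_fabric) / L_fabric) * 100
Step 1: Extension = 48.5 - 46 = 2.5 cm
Step 2: Crimp% = (2.5 / 46) * 100
Step 3: Crimp% = 0.054348 * 100 = 5.4348% ≈ 5.4%

5.4%


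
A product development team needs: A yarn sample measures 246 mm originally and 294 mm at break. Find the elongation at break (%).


Formula: Elongation (%) = ((L_break - L0) / L0) * 100
Step 1: Extension = 294 - 246 = 48 mm
Step 2: Elongation = (48 / 246) * 100
Step 3: Elongation = 0.195122 * 100 = 19.5122% ≈ 19.5%

19.5%


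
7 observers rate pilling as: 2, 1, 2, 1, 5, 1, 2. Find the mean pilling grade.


Formula: Mean = sum / count
Sum = 2 + 1 + 2 + 1 + 5 + 1 + 2 = 14
Mean = 14 / 7 = 2.0

2.0


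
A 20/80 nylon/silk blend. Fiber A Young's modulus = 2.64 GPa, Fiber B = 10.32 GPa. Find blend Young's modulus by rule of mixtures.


Formula: Blend property = (fraction_A * property_A) + (fraction_B * property_B)
Step 1: Contribution A = 20/100 * 2.64 GPa = 0.528 GPa
Step 2: Contribution B = 80/100 * 10.32 GPa = 8.256 GPa
Step 3: Blend Young's modulus = 0.528 + 8.256 = 8.784 GPa

8.784 GPa


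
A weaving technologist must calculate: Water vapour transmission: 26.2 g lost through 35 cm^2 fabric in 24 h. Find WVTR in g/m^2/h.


Formula: WVTR = mass_loss / (area * time)
Step 1: Convert area: 35 cm^2 = 0.0035 m^2
Step 2: WVTR = 26.2 g / (0.0035 m^2 * 24 h)
Step 3: WVTR = 26.2 / 0.084 = 311.9 g/m^2/h

311.9 g/m^2/h


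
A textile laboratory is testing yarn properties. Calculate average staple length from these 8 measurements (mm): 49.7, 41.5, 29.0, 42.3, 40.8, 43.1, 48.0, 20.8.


Formula: Mean = sum of lengths / count
Sum = 49.7 + 41.5 + 29.0 + 42.3 + 40.8 + 43.1 + 48.0 + 20.8
Sum = 315.2 mm
Mean = 315.2 / 8 = 39.40 mm

39.40 mm


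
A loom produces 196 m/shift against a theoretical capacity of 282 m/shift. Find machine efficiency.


Formula: Efficiency% = (Actual output / Theoretical output) * 100
Efficiency% = (196 / 282) * 100
Efficiency% = 0.695035 * 100 = 69.5035% ≈ 69.5%

69.5%


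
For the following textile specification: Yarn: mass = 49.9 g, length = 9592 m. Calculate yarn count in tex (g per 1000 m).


Formula: Tex = (mass_g / length_m) * 1000
Substituting: Tex = (49.9 / 9592) * 1000
Intermediate: 49.9 / 9592 = 0.00520225 g/m
Tex = 0.00520225 * 1000 = 5.20 tex

5.20 tex


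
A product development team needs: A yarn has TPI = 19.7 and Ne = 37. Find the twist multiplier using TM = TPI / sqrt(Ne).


Formula: TM = TPI / sqrt(Ne)
Step 1: sqrt(Ne) = sqrt(37) = 6.0828
Step 2: TM = 19.7 / 6.0828 = 3.24

3.24 TM


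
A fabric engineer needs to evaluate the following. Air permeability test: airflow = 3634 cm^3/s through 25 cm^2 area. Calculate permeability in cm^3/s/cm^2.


Formula: Air Permeability = Airflow / Test Area
AP = 3634 cm^3/s / 25 cm^2
AP = 145.4 cm^3/s/cm^2

145.4 cm^3/s/cm^2


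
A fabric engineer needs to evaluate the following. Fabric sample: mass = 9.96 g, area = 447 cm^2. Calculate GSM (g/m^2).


Formula: GSM = mass_g / area_m2
Step 1: Convert area: 447 cm^2 = 447 / 10000 = 0.0447 m^2
Step 2: GSM = 9.96 g / 0.0447 m^2 = 222.8 g/m^2

222.8 g/m^2


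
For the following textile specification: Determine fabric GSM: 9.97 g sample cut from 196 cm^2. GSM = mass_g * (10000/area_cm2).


Formula: GSM = mass_g / area_m2
Step 1: Convert area: 196 cm^2 = 196 / 10000 = 0.0196 m^2
Step 2: GSM = 9.97 g / 0.0196 m^2 = 508.7 g/m^2

508.7 g/m^2


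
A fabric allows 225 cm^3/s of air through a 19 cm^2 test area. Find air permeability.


Formula: Air Permeability = Airflow / Test Area
AP = 225 cm^3/s / 19 cm^2
AP = 11.8 cm^3/s/cm^2

11.8 cm^3/s/cm^2


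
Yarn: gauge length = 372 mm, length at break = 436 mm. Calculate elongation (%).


Formula: Elongation (%) = ((L_break - L0) / L0) * 100
Step 1: Extension = 436 - 372 = 64 mm
Step 2: Elongation = (64 / 372) * 100
Step 3: Elongation = 0.172043 * 100 = 17.2043% ≈ 17.2%

17.2%


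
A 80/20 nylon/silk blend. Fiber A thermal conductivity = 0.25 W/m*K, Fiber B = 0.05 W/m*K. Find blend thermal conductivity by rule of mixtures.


Formula: Blend property = (fraction_A * property_A) + (fraction_B * property_B)
Step 1: Contribution A = 80/100 * 0.25 W/m*K = 0.2 W/m*K
Step 2: Contribution B = 20/100 * 0.05 W/m*K = 0.01 W/m*K
Step 3: Blend thermal conductivity = 0.2 + 0.01 = 0.21 W/m*K

0.21 W/m*K


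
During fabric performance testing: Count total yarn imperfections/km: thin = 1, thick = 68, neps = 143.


Formula: Total = thin places + thick places + neps
Total = 1 + 68 + 143
Total = 212 imperfections/km

212 imperfections/km


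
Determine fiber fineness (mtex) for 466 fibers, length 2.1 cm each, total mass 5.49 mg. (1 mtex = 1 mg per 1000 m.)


Formula: fineness (mtex) = mass (mg) / total length (km) = (mass_mg / total_length_m) * 1000
Step 1: Convert fiber length: 2.1 cm = 0.021 m
Step 2: Total fiber length = 466 * 0.021 = 9.786 m
Step 3: Linear density = 5.49 mg / 9.786 m = 0.5610 mg/m
Step 4: fineness = 0.5610 * 1000 = 561.0 mtex

561.0 mtex


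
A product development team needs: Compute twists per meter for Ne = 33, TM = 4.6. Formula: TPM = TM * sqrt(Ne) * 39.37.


Formula: TPM = TM * sqrt(Ne) * 39.37
Step 1: sqrt(Ne) = sqrt(33) = 5.7446
Step 2: TM * sqrt(Ne) = 4.6 * 5.7446 = 26.4252
Step 3: TPM = 26.4252 * 39.37 = 1040 twists/m

1040 twists/m


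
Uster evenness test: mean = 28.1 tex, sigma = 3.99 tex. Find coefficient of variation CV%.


Formula: CV% = (standard deviation / mean) * 100
Step 1: Ratio = 3.99 / 28.1 = 0.141993
Step 2: CV% = 0.141993 * 100 = 14.1993% ≈ 14.2%

14.2%


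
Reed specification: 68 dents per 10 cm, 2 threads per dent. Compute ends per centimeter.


Formula: EPC = (dents per 10 cm * ends per dent) / 10
Step 1: Total ends per 10 cm = 68 * 2 = 136
Step 2: EPC = 136 / 10 = 13.6 ends/cm

13.6 ends/cm


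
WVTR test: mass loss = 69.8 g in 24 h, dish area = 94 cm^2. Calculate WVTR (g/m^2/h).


Formula: WVTR = mass_loss / (area * time)
Step 1: Convert area: 94 cm^2 = 0.0094 m^2
Step 2: WVTR = 69.8 g / (0.0094 m^2 * 24 h)
Step 3: WVTR = 69.8 / 0.2256 = 309.4 g/m^2/h

309.4 g/m^2/h


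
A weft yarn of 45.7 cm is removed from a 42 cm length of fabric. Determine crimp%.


Formula: Crimp% = ((L_yarn - L_fabric) / L_fabric) * 100
Step 1: Extension = 45.7 - 42 = 3.7 cm
Step 2: Crimp% = (3.7 / 42) * 100
Step 3: Crimp% = 0.088095 * 100 = 8.8095% ≈ 8.8%

8.8%


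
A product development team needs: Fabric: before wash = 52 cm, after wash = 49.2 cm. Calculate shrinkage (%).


Formula: Shrinkage% = ((L_before - L_after) / L_before) * 100
Step 1: Shrinkage = 52 - 49.2 = 2.8 cm
Step 2: Shrinkage% = (2.8 / 52) * 100
Step 3: Shrinkage% = 0.053846 * 100 = 5.3846% ≈ 5.4%

5.4%


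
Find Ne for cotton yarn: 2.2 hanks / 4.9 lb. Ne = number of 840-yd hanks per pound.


Formula: Ne = hanks / mass_lb
Substituting: Ne = 2.2 / 4.9
Ne = 0.4

0.4 Ne


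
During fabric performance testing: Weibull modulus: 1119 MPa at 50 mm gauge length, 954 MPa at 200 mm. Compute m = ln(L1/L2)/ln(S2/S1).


Formula: m = ln(L1/L2) / ln(S2/S1)
Step 1: ln(L1/L2) = ln(50/200) = -1.38629
Step 2: S2/S1 = 954/1119 = 0.85255
Step 3: ln(S2/S1) = ln(0.85255) = -0.15952
Step 4: m = -1.38629 / -0.15952 = 8.69

8.69 (Weibull m)


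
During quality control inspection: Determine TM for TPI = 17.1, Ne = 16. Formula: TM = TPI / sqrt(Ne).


Formula: TM = TPI / sqrt(Ne)
Step 1: sqrt(Ne) = sqrt(16) = 4
Step 2: TM = 17.1 / 4 = 4.28

4.28 TM


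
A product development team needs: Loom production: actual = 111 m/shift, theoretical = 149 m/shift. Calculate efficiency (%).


Formula: Efficiency% = (Actual output / Theoretical output) * 100
Efficiency% = (111 / 149) * 100
Efficiency% = 0.744966 * 100 = 74.4966% ≈ 74.5%

74.5%


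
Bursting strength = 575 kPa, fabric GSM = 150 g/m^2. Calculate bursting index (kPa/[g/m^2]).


Formula: Bursting Index = Bursting Strength / Fabric GSM
BI = 575 kPa / 150 g/m^2
BI = 3.833 kPa/(g/m^2)

3.833 kPa/(g/m^2)


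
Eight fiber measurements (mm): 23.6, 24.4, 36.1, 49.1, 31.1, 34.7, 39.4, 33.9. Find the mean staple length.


Formula: Mean = sum of lengths / count
Sum = 23.6 + 24.4 + 36.1 + 49.1 + 31.1 + 34.7 + 39.4 + 33.9
Sum = 272.3 mm
Mean = 272.3 / 8 = 34.04 mm

34.04 mm


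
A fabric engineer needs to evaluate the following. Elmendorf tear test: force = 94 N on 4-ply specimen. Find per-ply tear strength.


Formula: Per-ply strength = Total force / Number of plies
Per-ply = 94 N / 4
Per-ply = 23.5 N

23.5 N


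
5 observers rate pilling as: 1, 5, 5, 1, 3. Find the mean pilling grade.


Formula: Mean = sum / count
Sum = 1 + 5 + 5 + 1 + 3 = 15
Mean = 15 / 5 = 3.0

3.0


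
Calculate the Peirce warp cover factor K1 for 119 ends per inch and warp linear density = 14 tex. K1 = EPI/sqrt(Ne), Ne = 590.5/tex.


Formula: K1 = EPI / sqrt(Ne), with Ne = 590.5 / tex_warp
Step 1: Ne = 590.5 / 14 = 42.179
Step 2: sqrt(Ne) = sqrt(42.179) = 6.4945
Step 3: K1 = 119 / 6.4945 = 18.3

18.3


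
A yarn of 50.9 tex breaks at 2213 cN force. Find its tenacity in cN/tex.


Formula: Tenacity = Breaking force / Linear density
Tenacity = 2213 cN / 50.9 tex
Tenacity = 43.48 cN/tex

43.48 cN/tex


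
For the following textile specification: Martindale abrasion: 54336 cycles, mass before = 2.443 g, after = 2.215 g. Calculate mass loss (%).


Formula: Mass loss% = ((m_before - m_after) / m_before) * 100
Step 1: Mass loss = 2.443 - 2.215 = 0.228 g
Step 2: Ratio = 0.228 / 2.443 = 0.0933279
Step 3: Mass loss% = 0.0933279 * 100 = 9.33279% ≈ 9.33%

9.33%


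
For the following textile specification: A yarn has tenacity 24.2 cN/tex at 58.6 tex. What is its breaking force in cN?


Formula: Breaking force = Tenacity * Linear density
F = 24.2 cN/tex * 58.6 tex
F = 1418.12 cN

1418.12 cN


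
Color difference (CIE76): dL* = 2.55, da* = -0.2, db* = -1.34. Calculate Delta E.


Formula: Delta E = sqrt(dL*^2 + da*^2 + db*^2)
Step 1: dL*^2 = 2.55^2 = 6.5025
Step 2: da*^2 = (-0.2)^2 = 0.04
Step 3: db*^2 = (-1.34)^2 = 1.7956
Step 4: Sum = 6.5025 + 0.04 + 1.7956 = 8.3381
Step 5: Delta E = sqrt(8.3381) = 2.89

2.89 Delta E


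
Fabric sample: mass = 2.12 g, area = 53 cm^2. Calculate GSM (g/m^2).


Formula: GSM = mass_g / area_m2
Step 1: Convert area: 53 cm^2 = 53 / 10000 = 0.0053 m^2
Step 2: GSM = 2.12 g / 0.0053 m^2 = 400.0 g/m^2

400.0 g/m^2


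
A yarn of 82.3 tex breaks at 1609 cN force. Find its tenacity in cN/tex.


Formula: Tenacity = Breaking force / Linear density
Tenacity = 1609 cN / 82.3 tex
Tenacity = 19.55 cN/tex

19.55 cN/tex


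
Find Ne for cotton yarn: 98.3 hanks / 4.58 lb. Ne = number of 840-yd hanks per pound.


Formula: Ne = hanks / mass_lb
Substituting: Ne = 98.3 / 4.58
Ne = 21.5

21.5 Ne


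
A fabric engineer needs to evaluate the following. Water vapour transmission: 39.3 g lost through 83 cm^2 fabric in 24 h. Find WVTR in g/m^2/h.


Formula: WVTR = mass_loss / (area * time)
Step 1: Convert area: 83 cm^2 = 0.0083 m^2
Step 2: WVTR = 39.3 g / (0.0083 m^2 * 24 h)
Step 3: WVTR = 39.3 / 0.1992 = 197.3 g/m^2/h

197.3 g/m^2/h
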